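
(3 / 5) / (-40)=-3 / 200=-0.02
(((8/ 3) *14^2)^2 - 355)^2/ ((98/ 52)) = 156757420925066/ 3969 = 39495444929.47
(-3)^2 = 9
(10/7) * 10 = 100/7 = 14.29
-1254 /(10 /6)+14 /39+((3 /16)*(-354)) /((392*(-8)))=-3679001479 /4892160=-752.02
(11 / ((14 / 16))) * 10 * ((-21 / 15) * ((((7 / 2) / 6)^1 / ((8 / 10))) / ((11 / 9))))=-105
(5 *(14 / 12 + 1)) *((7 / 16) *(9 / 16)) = 1365 / 512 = 2.67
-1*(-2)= 2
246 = 246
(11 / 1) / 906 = 11 / 906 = 0.01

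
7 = 7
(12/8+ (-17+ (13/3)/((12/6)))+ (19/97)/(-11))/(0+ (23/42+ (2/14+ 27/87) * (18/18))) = -17351222/1300673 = -13.34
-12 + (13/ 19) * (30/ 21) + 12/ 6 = -1200/ 133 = -9.02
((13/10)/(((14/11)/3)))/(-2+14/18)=-351/140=-2.51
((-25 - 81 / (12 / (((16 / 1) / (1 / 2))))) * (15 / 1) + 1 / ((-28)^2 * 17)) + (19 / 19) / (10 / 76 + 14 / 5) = -3614.66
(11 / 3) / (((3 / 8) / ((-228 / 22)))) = -101.33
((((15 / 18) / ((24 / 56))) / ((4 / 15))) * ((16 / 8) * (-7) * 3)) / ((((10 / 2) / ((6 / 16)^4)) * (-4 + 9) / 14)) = -27783 / 8192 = -3.39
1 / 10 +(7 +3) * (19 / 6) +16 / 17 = 16681 / 510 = 32.71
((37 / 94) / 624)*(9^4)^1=80919 / 19552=4.14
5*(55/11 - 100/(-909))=23225/909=25.55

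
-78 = -78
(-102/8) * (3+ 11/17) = -93/2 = -46.50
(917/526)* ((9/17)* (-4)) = -16506/4471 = -3.69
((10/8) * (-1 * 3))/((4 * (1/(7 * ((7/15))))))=-49/16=-3.06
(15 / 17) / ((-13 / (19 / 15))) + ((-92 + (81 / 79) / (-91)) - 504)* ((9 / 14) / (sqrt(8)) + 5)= -364212132 / 122213 - 38562525* sqrt(2) / 402584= -3115.61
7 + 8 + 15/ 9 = 50/ 3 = 16.67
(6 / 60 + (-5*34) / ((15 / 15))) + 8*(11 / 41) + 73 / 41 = -68049 / 410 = -165.97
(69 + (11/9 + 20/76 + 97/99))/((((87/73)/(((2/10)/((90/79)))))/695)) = 53878814569/7364115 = 7316.40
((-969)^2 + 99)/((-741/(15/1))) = -4695300/247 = -19009.31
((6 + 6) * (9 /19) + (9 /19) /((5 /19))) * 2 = 1422 /95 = 14.97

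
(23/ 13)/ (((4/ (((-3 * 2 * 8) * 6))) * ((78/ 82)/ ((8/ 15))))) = -60352/ 845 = -71.42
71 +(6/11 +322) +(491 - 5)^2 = 236589.55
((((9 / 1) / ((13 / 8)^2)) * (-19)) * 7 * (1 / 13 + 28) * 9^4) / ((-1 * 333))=20384239680 / 81289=250762.58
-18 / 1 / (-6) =3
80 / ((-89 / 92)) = -7360 / 89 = -82.70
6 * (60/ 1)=360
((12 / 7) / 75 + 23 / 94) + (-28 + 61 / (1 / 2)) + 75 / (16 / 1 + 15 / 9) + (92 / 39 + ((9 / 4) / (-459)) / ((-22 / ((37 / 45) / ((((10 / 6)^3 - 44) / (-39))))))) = 2727167252906953 / 27035925516600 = 100.87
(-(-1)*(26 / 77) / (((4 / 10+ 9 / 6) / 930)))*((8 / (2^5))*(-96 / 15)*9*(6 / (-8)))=2611440 / 1463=1784.99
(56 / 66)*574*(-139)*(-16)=35744128 / 33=1083155.39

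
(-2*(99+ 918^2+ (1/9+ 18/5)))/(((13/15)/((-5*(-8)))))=-3034176160/39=-77799388.72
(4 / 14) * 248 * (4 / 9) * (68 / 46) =67456 / 1449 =46.55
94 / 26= 47 / 13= 3.62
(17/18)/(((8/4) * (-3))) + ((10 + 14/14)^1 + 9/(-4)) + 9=475/27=17.59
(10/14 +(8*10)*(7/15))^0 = 1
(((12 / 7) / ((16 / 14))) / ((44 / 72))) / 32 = 27 / 352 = 0.08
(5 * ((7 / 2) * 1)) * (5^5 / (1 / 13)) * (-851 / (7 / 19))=-3284328125 / 2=-1642164062.50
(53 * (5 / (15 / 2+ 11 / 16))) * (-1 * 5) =-21200 / 131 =-161.83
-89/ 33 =-2.70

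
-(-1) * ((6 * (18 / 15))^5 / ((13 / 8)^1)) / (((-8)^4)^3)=59049 / 340787200000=0.00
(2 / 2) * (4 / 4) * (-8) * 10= -80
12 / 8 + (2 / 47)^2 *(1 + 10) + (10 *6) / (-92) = 88175 / 101614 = 0.87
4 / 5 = 0.80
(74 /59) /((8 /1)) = 37 /236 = 0.16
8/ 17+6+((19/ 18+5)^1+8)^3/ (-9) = -269529029/ 892296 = -302.06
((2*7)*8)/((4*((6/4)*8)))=7/3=2.33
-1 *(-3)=3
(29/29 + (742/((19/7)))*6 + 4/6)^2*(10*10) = 875852656900/3249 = 269576071.68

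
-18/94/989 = -9/46483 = -0.00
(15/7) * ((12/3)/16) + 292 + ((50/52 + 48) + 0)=341.50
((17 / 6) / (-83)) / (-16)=17 / 7968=0.00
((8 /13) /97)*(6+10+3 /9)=392 /3783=0.10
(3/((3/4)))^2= 16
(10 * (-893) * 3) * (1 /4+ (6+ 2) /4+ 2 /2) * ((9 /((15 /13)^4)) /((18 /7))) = -2320952543 /13500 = -171922.41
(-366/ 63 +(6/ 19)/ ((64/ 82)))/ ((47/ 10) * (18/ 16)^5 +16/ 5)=-706662400/ 1525727721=-0.46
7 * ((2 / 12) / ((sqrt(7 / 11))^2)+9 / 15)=181 / 30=6.03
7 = 7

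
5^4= 625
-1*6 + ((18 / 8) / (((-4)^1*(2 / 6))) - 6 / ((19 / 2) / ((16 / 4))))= -3105 / 304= -10.21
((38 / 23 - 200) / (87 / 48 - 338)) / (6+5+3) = 36496 / 866019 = 0.04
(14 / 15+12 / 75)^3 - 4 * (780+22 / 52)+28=-16959800966 / 5484375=-3092.39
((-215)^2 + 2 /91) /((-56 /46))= -96748971 /2548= -37970.55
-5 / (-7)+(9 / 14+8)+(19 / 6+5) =368 / 21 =17.52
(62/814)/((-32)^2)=31/416768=0.00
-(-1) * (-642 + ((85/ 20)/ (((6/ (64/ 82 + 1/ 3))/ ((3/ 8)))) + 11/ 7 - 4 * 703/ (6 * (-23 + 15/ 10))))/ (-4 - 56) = 162791747/ 15796480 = 10.31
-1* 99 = -99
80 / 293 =0.27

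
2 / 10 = 1 / 5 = 0.20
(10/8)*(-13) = -16.25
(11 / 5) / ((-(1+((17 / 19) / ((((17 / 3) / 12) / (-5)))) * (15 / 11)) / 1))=2299 / 12455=0.18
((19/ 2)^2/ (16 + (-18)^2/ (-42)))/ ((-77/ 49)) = -17689/ 2552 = -6.93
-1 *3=-3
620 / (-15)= -124 / 3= -41.33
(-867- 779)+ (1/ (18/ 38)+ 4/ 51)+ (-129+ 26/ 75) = -6779674/ 3825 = -1772.46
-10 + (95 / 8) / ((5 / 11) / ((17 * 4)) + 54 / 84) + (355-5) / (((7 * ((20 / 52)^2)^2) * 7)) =20968551 / 62650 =334.69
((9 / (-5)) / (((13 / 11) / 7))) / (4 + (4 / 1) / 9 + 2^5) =-6237 / 21320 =-0.29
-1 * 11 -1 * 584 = -595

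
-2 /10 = -1 /5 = -0.20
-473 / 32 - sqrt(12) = -18.25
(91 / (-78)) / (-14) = 1 / 12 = 0.08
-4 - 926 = -930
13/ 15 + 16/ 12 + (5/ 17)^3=54668/ 24565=2.23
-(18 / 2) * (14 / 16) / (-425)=0.02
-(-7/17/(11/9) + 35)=-6482/187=-34.66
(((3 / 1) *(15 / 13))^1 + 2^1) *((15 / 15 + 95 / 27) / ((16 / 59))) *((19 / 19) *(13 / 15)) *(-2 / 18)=-255529 / 29160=-8.76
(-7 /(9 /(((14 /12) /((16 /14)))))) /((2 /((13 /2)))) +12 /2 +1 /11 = 66727 /19008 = 3.51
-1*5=-5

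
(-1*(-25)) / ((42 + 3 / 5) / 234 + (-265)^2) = 9750 / 27387821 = 0.00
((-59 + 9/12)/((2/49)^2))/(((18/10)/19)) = -53146135/144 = -369070.38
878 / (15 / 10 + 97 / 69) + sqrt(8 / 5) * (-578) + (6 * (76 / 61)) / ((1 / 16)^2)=54202140 / 24461 - 1156 * sqrt(10) / 5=1484.74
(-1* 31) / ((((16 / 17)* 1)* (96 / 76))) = -10013 / 384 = -26.08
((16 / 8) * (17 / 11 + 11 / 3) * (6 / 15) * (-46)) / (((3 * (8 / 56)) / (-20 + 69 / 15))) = 1550752 / 225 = 6892.23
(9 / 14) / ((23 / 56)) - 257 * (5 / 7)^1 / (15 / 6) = -11570 / 161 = -71.86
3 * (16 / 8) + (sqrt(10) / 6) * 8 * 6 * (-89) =6 - 712 * sqrt(10) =-2245.54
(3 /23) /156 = 1 /1196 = 0.00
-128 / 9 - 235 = -249.22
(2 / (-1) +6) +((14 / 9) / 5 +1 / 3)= 209 / 45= 4.64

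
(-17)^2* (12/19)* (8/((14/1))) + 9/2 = 28941/266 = 108.80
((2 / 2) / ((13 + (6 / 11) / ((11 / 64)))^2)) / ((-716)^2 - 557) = 14641 / 1961261843051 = 0.00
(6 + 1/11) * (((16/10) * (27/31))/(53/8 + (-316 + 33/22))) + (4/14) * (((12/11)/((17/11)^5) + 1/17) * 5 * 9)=32272722962442/13912660495195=2.32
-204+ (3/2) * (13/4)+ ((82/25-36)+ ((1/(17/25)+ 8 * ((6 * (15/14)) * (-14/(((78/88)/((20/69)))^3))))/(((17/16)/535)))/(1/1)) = -1523029312056406979/125148722938200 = -12169.76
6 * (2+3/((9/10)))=32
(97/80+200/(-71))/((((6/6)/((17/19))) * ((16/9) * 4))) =-0.20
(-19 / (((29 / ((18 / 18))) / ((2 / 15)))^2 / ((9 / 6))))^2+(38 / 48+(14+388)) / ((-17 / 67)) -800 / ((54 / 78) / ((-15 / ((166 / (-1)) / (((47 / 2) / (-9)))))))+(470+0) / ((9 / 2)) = -163070496452952259 / 134726421285000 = -1210.38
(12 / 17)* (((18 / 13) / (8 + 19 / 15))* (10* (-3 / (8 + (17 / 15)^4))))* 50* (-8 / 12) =164025000000 / 15006876599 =10.93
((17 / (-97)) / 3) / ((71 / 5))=-85 / 20661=-0.00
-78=-78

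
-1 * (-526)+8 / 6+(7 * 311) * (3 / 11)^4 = 539.38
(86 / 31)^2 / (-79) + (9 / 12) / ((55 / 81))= 16821197 / 16702180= 1.01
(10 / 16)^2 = 25 / 64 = 0.39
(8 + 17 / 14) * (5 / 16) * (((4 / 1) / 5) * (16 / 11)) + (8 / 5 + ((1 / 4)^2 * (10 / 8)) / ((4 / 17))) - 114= -10715179 / 98560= -108.72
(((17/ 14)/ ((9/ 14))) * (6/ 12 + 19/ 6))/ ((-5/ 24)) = -1496/ 45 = -33.24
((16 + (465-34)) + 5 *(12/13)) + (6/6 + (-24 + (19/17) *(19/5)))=478313/1105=432.86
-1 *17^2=-289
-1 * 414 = -414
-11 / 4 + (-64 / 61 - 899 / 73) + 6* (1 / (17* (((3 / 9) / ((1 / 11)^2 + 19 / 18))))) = -549144135 / 36639284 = -14.99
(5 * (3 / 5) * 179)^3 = 154854153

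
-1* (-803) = 803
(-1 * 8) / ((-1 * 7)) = 8 / 7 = 1.14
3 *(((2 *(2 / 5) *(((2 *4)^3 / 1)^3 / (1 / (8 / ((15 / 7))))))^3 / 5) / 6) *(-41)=-557092824719049689789004286787584 / 2109375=-264103265051993927011083500.00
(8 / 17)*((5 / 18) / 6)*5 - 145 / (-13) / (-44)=-37955 / 262548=-0.14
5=5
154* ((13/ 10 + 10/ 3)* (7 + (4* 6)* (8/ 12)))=246169/ 15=16411.27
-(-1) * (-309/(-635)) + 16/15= 2959/1905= 1.55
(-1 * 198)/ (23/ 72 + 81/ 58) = -413424/ 3583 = -115.38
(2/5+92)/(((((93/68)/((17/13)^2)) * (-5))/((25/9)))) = -3026408/47151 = -64.19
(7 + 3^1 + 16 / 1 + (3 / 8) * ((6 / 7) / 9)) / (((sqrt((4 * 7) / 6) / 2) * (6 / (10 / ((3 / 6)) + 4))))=729 * sqrt(42) / 49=96.42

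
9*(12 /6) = 18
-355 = -355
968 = 968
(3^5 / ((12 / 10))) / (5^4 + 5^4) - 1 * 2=-919 / 500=-1.84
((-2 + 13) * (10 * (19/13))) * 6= 12540/13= 964.62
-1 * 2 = -2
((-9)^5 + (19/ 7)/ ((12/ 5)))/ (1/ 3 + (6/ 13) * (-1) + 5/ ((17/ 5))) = -1096164641/ 24920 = -43987.35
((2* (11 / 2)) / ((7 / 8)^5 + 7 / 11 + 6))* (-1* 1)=-1.54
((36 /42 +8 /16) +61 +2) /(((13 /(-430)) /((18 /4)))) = -9579.31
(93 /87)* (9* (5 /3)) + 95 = 3220 /29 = 111.03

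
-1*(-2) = 2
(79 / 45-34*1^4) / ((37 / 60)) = -5804 / 111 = -52.29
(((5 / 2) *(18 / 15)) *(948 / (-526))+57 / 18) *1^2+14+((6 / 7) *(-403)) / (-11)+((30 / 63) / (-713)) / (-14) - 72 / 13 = 98871797099 / 2627891266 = 37.62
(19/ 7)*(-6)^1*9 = -1026/ 7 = -146.57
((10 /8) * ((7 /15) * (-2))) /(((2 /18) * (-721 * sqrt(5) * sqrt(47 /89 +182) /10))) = sqrt(89) /1957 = 0.00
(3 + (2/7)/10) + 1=141/35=4.03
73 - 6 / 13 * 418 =-1559 / 13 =-119.92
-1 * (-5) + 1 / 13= 66 / 13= 5.08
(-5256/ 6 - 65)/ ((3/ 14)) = -13174/ 3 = -4391.33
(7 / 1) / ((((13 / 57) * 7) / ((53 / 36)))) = 1007 / 156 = 6.46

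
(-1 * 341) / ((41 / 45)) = -15345 / 41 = -374.27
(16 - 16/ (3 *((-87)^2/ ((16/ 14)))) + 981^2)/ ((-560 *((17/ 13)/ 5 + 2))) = -1988595201385/ 2616936336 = -759.89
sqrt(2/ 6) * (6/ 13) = 2 * sqrt(3)/ 13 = 0.27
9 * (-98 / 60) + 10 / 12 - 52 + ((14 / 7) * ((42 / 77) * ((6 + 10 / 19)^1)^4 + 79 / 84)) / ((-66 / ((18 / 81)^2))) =-27097273070773 / 402341978115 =-67.35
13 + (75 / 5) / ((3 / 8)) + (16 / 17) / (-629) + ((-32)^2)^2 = 11212989881 / 10693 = 1048629.00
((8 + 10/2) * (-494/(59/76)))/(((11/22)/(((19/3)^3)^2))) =-1067716501.89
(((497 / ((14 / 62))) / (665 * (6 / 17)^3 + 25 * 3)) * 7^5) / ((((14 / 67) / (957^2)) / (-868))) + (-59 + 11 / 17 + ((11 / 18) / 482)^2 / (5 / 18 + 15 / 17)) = -1163322080898199799841720949979 / 861628575292920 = -1350143338157878.31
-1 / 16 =-0.06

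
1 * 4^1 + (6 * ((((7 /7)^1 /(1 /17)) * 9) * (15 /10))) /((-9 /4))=-608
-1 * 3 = -3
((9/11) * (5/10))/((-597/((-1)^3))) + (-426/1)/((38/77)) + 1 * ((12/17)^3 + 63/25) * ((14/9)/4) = -4403928758329/5108414575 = -862.09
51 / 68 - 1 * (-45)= 183 / 4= 45.75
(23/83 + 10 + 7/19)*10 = 167880/1577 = 106.46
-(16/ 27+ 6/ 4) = -113/ 54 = -2.09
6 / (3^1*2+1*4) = 3 / 5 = 0.60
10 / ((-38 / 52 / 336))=-87360 / 19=-4597.89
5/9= 0.56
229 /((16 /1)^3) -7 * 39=-1117979 /4096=-272.94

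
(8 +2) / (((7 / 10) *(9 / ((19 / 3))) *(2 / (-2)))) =-1900 / 189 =-10.05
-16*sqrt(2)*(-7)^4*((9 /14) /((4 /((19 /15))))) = -39102*sqrt(2) /5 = -11059.72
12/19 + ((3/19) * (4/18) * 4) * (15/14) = 104/133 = 0.78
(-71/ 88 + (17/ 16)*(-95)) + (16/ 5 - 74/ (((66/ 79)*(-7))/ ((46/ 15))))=-59.74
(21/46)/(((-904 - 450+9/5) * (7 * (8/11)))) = -0.00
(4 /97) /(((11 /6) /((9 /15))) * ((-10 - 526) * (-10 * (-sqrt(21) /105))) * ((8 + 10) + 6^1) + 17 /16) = -724500480 * sqrt(21) /1381168389760963 - 205632 /1381168389760963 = -0.00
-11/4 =-2.75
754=754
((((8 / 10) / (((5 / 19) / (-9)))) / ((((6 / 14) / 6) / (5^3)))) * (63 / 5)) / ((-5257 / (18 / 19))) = 81648 / 751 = 108.72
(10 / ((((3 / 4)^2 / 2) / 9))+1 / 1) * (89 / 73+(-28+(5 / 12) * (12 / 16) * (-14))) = -5840595 / 584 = -10001.02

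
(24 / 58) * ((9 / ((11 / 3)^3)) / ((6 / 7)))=3402 / 38599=0.09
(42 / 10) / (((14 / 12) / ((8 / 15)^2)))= 128 / 125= 1.02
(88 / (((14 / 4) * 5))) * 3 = 15.09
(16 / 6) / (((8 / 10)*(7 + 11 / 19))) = 95 / 216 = 0.44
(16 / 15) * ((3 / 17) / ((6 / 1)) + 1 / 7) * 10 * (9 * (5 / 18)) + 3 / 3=1997 / 357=5.59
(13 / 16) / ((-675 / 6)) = -13 / 1800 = -0.01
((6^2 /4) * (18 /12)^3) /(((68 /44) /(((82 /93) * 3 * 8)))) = 219186 /527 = 415.91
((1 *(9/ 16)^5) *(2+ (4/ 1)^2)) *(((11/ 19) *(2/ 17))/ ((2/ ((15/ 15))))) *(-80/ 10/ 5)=-5845851/ 105840640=-0.06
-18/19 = -0.95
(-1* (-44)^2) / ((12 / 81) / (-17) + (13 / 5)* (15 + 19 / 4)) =-17772480 / 471313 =-37.71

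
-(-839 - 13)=852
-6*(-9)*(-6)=-324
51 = 51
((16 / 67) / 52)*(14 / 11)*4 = 224 / 9581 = 0.02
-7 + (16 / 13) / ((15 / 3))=-439 / 65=-6.75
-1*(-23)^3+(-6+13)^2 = 12216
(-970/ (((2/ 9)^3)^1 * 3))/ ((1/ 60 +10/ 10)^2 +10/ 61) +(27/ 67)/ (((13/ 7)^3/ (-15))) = -952449316166115/ 38710540219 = -24604.39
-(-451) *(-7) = -3157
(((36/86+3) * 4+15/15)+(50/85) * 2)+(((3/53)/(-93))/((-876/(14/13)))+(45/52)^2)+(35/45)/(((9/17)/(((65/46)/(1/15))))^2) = 12833099539327122397/10158396935051664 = 1263.30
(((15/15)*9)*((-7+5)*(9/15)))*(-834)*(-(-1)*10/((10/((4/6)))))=30024/5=6004.80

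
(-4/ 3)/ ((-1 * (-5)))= -4/ 15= -0.27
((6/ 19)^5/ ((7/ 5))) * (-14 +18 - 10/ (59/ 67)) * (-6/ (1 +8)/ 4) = 401760/ 146089841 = 0.00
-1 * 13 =-13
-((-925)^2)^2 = -732094140625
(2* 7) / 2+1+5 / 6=53 / 6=8.83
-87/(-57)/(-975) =-29/18525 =-0.00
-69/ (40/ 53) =-3657/ 40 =-91.42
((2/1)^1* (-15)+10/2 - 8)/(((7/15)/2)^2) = -29700/49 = -606.12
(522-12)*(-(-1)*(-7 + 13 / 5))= -2244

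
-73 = -73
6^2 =36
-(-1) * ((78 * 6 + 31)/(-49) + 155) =7096/49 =144.82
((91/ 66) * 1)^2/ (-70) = -1183/ 43560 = -0.03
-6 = -6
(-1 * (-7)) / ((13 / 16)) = 112 / 13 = 8.62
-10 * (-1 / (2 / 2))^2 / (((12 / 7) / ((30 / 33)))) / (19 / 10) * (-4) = 7000 / 627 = 11.16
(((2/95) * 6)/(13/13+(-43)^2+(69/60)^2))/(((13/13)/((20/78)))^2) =32000/7133515857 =0.00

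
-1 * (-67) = 67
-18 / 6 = -3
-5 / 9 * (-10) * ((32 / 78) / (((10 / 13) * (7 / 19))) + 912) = 959120 / 189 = 5074.71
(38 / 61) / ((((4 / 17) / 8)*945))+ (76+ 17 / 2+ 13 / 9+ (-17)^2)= 43229929 / 115290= 374.97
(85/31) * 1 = 85/31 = 2.74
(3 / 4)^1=3 / 4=0.75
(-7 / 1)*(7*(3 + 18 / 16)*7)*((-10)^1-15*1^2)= 282975 / 8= 35371.88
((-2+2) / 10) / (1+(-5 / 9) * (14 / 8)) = 0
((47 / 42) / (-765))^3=-103823 / 33168984597000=-0.00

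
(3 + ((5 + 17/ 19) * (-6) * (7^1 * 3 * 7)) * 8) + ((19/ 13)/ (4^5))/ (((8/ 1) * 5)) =-420773682839/ 10117120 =-41590.26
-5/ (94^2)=-0.00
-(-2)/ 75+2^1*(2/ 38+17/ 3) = 5446/ 475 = 11.47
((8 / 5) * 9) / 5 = 72 / 25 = 2.88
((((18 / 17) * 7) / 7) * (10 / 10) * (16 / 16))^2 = 324 / 289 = 1.12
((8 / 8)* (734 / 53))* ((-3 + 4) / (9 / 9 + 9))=367 / 265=1.38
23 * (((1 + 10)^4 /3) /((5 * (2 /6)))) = 336743 /5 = 67348.60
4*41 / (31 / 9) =1476 / 31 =47.61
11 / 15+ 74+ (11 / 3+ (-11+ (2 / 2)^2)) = 342 / 5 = 68.40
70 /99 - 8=-722 /99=-7.29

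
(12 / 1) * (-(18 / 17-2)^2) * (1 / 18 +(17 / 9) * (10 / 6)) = -88576 / 2601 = -34.05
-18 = -18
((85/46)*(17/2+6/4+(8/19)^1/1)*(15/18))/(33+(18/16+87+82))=2244/28405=0.08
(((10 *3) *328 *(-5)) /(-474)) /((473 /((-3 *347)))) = -8536200 /37367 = -228.44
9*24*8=1728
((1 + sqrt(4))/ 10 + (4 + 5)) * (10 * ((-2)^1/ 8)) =-93/ 4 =-23.25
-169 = -169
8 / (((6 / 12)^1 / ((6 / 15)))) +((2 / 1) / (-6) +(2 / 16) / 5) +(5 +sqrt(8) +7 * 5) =2 * sqrt(2) +5531 / 120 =48.92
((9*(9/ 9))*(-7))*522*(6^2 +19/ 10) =-6231897/ 5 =-1246379.40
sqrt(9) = 3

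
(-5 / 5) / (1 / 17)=-17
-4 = -4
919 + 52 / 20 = 4608 / 5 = 921.60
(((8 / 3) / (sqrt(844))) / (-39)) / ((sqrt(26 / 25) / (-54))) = 0.12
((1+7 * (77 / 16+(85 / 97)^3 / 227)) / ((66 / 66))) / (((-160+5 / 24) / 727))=-50185634376561 / 317809166714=-157.91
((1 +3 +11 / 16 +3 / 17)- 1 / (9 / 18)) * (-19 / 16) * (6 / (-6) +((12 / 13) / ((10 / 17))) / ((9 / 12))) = -1050871 / 282880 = -3.71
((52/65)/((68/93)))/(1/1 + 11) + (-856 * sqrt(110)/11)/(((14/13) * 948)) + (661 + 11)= 228511/340 - 1391 * sqrt(110)/18249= 671.29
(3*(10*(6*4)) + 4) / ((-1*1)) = -724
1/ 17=0.06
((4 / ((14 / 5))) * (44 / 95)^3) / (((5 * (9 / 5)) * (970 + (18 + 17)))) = 170368 / 10856939625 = 0.00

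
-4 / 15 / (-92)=1 / 345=0.00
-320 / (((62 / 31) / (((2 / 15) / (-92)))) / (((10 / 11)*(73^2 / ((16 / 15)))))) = 266450 / 253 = 1053.16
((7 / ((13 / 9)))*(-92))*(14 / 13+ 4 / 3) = -1074.60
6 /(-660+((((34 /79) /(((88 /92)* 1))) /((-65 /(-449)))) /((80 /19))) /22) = -596481600 /65609640379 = -0.01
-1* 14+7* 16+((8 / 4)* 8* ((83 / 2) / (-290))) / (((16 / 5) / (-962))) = 45607 / 58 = 786.33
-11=-11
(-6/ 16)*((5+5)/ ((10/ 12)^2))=-5.40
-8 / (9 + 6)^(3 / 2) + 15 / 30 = 1 / 2 - 8 * sqrt(15) / 225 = 0.36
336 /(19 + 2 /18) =756 /43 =17.58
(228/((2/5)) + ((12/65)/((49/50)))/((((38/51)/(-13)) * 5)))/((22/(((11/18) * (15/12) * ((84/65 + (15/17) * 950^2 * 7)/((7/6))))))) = 19434084146118/205751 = 94454384.89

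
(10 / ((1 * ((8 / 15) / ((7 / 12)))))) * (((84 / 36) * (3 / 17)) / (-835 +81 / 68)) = -1225 / 226796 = -0.01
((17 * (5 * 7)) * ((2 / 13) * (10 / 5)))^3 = 13481272000 / 2197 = 6136218.48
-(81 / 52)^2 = -6561 / 2704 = -2.43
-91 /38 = -2.39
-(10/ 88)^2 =-0.01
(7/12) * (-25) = -175/12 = -14.58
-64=-64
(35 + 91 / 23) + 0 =896 / 23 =38.96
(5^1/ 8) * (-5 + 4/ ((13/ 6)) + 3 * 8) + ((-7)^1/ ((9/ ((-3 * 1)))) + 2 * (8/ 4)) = 6041/ 312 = 19.36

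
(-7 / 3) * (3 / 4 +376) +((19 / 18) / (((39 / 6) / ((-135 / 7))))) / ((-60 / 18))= -878.14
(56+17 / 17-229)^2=29584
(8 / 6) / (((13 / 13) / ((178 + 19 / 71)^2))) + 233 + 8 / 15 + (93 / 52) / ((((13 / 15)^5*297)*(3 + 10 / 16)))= 4960545123320688563 / 116428352848665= 42605.99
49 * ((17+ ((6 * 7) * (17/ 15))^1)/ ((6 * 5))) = 15827/ 150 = 105.51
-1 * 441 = -441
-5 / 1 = -5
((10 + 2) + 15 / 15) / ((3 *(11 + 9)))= 13 / 60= 0.22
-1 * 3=-3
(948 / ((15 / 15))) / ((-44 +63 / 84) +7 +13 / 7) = -8848 / 321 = -27.56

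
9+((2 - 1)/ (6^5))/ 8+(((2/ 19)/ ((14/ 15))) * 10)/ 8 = 9.14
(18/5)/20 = 9/50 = 0.18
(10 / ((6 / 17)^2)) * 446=35803.89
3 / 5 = 0.60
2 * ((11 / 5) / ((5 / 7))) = 154 / 25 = 6.16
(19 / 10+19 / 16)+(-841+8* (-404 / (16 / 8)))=-2453.91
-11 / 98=-0.11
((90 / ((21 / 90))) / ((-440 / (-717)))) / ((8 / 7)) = 96795 / 176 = 549.97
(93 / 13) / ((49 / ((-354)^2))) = 11654388 / 637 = 18295.74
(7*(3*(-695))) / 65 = -2919 / 13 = -224.54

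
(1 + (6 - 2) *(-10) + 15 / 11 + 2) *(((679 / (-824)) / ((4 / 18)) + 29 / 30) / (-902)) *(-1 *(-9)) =-9962043 / 10219660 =-0.97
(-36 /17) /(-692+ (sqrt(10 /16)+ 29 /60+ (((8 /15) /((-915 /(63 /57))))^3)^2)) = 26797784131713284857790509487075763103749169349670410156250000 * sqrt(10) /24205275619720727367872875978554571206646401458176970635226285323967+ 74124457427261060135631405255365427107664620767804028519531250000 /24205275619720727367872875978554571206646401458176970635226285323967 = 0.00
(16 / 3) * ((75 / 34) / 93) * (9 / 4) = 150 / 527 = 0.28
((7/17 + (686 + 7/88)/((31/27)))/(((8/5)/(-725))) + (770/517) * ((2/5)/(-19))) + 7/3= -269305998332539/993930432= -270950.55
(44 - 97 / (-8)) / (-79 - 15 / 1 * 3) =-449 / 992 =-0.45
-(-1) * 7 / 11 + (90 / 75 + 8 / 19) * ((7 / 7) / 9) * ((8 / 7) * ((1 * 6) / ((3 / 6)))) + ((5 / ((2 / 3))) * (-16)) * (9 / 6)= -554561 / 3135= -176.89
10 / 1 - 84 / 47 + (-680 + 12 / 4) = -31433 / 47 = -668.79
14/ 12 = 7/ 6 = 1.17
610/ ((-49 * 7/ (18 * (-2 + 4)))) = -21960/ 343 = -64.02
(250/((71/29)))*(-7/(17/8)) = -406000/1207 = -336.37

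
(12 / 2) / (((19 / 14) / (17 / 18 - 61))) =-15134 / 57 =-265.51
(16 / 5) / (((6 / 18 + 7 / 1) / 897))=21528 / 55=391.42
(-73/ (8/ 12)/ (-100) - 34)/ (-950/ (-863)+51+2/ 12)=-17038209/ 27064100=-0.63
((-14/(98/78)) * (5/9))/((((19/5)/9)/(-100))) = 195000/133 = 1466.17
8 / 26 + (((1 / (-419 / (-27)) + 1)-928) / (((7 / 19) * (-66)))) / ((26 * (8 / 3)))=5754499 / 6710704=0.86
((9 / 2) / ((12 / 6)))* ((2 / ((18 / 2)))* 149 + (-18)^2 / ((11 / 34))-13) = 101135 / 44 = 2298.52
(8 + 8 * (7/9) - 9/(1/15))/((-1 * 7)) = 17.25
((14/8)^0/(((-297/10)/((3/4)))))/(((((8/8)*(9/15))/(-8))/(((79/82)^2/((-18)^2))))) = 156025/161759268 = 0.00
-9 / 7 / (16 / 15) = -1.21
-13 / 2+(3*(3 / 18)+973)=967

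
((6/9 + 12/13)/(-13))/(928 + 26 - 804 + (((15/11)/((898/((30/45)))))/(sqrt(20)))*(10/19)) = -1091960526844/1339412872039255 + 5818142*sqrt(5)/20091193080588825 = -0.00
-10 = -10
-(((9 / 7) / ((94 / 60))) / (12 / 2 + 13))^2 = -72900 / 39075001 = -0.00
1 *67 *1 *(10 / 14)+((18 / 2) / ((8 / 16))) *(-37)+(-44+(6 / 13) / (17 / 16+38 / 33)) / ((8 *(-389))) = -7308301051 / 11823266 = -618.13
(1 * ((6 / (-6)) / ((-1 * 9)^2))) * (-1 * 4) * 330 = 440 / 27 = 16.30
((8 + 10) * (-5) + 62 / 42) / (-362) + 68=518795 / 7602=68.24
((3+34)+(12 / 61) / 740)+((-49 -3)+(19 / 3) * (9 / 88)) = -14252691 / 993080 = -14.35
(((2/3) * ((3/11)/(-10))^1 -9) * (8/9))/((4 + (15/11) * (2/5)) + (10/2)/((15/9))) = -3968/3735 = -1.06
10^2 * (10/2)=500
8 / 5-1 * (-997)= 4993 / 5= 998.60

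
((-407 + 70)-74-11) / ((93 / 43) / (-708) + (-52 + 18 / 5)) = 21412280 / 2455971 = 8.72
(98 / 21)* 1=14 / 3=4.67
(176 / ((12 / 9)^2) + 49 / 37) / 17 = 3712 / 629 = 5.90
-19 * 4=-76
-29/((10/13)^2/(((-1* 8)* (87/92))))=426387/1150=370.77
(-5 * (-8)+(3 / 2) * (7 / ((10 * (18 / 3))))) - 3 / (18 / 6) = 1567 / 40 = 39.18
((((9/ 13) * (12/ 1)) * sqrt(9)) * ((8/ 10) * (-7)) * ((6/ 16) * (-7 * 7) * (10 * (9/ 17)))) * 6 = 18003384/ 221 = 81463.28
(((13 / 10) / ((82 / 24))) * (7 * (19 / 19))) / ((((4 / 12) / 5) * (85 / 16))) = 26208 / 3485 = 7.52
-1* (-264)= 264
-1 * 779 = -779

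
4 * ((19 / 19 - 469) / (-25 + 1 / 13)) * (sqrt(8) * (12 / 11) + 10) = 982.87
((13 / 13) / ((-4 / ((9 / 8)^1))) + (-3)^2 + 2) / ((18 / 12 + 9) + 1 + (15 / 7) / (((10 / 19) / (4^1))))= 2401 / 6224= 0.39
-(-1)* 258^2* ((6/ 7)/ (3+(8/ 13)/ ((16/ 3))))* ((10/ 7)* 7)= 3845920/ 21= 183139.05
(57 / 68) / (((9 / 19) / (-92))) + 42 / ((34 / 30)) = -6413 / 51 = -125.75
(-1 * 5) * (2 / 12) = -5 / 6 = -0.83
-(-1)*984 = 984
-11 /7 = -1.57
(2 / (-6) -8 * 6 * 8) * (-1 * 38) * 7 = 306698 / 3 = 102232.67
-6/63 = -0.10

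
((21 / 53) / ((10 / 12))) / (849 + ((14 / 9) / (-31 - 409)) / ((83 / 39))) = 1380456 / 2464930837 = 0.00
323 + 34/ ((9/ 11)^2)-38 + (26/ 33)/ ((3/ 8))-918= -516877/ 891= -580.11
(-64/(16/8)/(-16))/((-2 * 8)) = -1/8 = -0.12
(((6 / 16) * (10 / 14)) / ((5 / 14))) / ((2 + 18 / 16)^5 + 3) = 24576 / 9863929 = 0.00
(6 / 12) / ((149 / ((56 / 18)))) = 14 / 1341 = 0.01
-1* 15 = -15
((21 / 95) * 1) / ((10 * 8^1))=21 / 7600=0.00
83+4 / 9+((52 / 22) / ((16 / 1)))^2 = 5817265 / 69696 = 83.47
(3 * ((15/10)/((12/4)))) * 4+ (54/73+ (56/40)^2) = 15877/1825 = 8.70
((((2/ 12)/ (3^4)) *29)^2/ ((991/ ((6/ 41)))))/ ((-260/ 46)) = -19343/ 207932392980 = -0.00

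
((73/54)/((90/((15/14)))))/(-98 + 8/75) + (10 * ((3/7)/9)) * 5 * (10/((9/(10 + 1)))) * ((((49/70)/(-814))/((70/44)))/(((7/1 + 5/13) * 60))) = -2955853/14786670528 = -0.00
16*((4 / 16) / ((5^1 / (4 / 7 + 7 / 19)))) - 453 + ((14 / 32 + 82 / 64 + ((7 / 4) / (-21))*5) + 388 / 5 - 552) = -59074091 / 63840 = -925.35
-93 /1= -93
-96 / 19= -5.05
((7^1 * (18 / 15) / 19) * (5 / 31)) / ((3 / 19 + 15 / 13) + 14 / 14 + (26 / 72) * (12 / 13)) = 117 / 4340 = 0.03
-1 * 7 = -7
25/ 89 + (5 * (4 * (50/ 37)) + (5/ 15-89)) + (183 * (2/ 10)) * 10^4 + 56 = 3615661061/ 9879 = 365994.64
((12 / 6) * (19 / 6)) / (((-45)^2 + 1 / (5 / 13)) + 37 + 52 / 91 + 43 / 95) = 2527 / 824184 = 0.00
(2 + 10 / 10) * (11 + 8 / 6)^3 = 50653 / 9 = 5628.11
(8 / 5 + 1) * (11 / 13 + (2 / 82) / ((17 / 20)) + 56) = 515343 / 3485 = 147.87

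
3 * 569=1707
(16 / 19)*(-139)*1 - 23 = -2661 / 19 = -140.05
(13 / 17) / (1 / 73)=949 / 17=55.82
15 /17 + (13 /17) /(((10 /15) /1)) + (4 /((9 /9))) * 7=1021 /34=30.03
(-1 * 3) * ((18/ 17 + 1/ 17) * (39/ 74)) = -2223/ 1258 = -1.77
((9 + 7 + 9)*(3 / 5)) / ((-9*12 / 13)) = -65 / 36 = -1.81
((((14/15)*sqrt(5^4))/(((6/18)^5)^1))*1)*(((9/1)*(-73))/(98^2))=-266085/686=-387.88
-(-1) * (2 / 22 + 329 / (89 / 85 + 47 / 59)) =178.54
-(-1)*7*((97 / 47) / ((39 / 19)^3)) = 4657261 / 2787993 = 1.67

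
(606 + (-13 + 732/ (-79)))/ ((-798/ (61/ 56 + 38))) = -100945735/ 3530352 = -28.59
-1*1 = -1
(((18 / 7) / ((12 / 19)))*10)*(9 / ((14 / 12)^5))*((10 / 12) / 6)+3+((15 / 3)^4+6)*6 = 448542261 / 117649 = 3812.55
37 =37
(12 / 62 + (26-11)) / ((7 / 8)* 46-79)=-1884 / 4805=-0.39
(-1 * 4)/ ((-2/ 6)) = 12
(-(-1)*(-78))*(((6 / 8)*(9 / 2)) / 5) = -1053 / 20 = -52.65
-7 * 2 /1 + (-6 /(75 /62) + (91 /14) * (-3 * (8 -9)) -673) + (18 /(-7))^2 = -1631327 /2450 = -665.85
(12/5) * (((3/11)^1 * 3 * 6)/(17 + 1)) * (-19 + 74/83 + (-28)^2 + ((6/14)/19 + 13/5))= 503.03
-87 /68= -1.28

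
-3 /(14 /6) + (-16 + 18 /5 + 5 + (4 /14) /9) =-2726 /315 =-8.65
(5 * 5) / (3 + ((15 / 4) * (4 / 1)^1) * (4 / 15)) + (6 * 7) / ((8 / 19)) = 103.32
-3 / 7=-0.43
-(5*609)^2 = -9272025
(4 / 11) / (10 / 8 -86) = -16 / 3729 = -0.00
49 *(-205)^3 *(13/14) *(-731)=573086730125/2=286543365062.50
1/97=0.01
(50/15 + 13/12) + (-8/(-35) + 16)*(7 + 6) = 90463/420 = 215.39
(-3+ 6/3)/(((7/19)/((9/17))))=-171/119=-1.44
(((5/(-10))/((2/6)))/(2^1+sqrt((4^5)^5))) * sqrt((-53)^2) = -159/67108868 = -0.00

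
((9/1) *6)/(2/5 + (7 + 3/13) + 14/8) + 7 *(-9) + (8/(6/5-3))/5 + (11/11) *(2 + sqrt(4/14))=-136907/2439 + sqrt(14)/7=-55.60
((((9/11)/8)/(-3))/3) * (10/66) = -5/2904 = -0.00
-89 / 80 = -1.11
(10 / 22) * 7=35 / 11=3.18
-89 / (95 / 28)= -2492 / 95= -26.23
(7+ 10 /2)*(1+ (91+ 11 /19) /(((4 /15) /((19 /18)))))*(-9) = -39258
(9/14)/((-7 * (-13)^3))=9/215306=0.00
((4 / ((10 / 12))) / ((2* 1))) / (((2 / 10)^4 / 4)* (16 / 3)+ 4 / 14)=15750 / 1889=8.34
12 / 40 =3 / 10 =0.30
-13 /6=-2.17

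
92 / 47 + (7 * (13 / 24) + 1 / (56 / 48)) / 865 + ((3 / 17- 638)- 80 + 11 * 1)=-81841856141 / 116110680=-704.86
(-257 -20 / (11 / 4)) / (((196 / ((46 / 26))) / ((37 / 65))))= -2473857 / 1821820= -1.36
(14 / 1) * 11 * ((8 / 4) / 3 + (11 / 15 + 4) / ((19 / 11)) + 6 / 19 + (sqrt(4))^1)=881.31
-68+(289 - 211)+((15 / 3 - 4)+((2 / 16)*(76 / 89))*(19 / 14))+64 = 187261 / 2492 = 75.14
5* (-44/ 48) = -55/ 12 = -4.58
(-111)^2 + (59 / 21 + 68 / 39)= 3364876 / 273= 12325.55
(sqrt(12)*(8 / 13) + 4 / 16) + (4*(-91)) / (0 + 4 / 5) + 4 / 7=-12717 / 28 + 16*sqrt(3) / 13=-452.05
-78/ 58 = -39/ 29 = -1.34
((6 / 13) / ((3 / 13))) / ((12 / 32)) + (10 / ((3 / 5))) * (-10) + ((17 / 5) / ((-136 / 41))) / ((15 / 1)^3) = -21780041 / 135000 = -161.33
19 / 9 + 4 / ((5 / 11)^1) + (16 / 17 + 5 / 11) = 103562 / 8415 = 12.31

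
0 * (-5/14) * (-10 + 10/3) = 0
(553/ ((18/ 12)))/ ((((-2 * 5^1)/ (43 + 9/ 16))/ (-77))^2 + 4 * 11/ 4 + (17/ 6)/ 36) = 33.28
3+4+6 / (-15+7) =25 / 4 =6.25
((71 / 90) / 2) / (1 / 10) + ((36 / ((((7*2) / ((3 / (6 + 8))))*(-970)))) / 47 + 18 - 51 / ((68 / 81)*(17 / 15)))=-21641011387 / 683576460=-31.66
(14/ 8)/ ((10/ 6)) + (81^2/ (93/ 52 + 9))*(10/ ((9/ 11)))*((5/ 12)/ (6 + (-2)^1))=263607/ 340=775.31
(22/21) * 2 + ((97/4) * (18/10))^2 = 1907.42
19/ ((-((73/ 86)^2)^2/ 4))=-4157262016/ 28398241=-146.39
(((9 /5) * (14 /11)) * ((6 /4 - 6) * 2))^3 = -1458274104 /166375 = -8764.98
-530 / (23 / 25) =-13250 / 23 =-576.09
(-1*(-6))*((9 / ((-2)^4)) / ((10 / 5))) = 27 / 16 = 1.69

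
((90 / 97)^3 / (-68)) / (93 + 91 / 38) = -55404 / 449947789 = -0.00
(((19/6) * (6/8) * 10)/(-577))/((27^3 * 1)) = -95/45428364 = -0.00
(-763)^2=582169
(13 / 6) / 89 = 13 / 534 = 0.02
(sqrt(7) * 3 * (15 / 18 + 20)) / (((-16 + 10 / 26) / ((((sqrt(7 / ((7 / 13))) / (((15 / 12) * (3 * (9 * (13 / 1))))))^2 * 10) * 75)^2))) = -1600000 * sqrt(7) / 155830311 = -0.03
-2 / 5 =-0.40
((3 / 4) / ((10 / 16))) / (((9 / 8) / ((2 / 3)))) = 32 / 45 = 0.71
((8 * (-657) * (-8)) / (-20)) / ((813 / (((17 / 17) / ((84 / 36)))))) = -1.11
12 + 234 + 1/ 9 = 2215/ 9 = 246.11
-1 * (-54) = 54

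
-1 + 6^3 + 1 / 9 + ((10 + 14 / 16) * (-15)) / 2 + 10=20671 / 144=143.55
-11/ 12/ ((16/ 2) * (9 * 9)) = -11/ 7776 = -0.00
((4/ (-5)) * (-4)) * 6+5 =121/ 5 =24.20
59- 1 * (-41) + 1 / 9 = 901 / 9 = 100.11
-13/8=-1.62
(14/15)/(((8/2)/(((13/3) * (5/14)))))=0.36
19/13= 1.46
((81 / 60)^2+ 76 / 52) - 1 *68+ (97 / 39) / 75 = -605431 / 9360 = -64.68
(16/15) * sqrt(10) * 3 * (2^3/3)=128 * sqrt(10)/15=26.98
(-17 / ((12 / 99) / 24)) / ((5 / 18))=-60588 / 5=-12117.60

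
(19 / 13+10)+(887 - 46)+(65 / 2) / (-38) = 841387 / 988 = 851.61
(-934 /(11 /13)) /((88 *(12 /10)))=-30355 /2904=-10.45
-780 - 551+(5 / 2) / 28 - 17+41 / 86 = -1347.43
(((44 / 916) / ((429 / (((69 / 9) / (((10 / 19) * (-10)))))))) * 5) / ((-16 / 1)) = 437 / 8573760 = 0.00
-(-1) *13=13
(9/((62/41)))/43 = 369/2666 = 0.14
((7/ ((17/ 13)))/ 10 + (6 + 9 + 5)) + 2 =3831/ 170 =22.54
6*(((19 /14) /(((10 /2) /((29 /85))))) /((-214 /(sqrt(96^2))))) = -79344 /318325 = -0.25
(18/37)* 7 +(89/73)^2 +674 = 133859133/197173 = 678.89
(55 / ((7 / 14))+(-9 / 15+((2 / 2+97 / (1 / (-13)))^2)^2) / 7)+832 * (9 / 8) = 12602368836607 / 35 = 360067681045.91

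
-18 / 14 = -9 / 7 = -1.29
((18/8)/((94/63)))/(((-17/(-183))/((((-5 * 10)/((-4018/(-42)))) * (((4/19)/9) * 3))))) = -370575/622421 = -0.60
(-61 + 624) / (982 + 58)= 563 / 1040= 0.54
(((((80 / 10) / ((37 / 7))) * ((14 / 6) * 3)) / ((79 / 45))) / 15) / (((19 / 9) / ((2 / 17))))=21168 / 944129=0.02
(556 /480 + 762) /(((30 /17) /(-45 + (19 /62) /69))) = -299678265913 /15400800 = -19458.62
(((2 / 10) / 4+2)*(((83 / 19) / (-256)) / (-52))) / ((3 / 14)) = 23821 / 7587840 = 0.00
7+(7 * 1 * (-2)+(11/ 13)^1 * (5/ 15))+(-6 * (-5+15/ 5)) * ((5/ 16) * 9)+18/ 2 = 5621/ 156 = 36.03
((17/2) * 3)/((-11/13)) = -663/22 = -30.14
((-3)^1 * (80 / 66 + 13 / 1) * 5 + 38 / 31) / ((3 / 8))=-578216 / 1023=-565.22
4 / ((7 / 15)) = 60 / 7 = 8.57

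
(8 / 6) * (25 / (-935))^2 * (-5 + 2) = -100 / 34969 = -0.00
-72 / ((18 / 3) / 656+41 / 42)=-495936 / 6787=-73.07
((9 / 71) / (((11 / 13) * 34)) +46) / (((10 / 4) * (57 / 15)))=1221601 / 252263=4.84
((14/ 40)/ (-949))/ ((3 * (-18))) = 7/ 1024920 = 0.00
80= 80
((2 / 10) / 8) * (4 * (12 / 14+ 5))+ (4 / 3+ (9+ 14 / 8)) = 5321 / 420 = 12.67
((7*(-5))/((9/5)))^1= -175/9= -19.44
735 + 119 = 854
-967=-967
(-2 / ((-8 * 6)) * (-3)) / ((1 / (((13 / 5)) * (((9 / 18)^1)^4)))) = -13 / 640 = -0.02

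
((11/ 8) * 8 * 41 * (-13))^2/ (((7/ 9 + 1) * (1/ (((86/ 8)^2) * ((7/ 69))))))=1334737905501/ 5888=226687823.62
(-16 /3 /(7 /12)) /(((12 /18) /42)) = -576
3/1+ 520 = 523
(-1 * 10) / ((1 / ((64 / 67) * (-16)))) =10240 / 67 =152.84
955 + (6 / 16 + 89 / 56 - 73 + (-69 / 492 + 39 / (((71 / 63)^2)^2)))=13244372731461 / 14586304894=908.00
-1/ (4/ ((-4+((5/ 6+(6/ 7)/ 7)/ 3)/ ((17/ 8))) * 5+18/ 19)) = 1303567/ 284886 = 4.58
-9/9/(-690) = 1/690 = 0.00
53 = 53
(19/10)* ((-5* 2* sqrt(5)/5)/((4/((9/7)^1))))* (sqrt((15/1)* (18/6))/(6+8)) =-513/392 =-1.31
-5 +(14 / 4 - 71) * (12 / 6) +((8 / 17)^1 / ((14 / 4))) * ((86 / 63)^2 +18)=-64862132 / 472311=-137.33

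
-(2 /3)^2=-4 /9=-0.44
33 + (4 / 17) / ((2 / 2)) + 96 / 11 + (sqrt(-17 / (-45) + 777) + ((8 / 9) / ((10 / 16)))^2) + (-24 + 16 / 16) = 7946602 / 378675 + sqrt(174910) / 15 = 48.87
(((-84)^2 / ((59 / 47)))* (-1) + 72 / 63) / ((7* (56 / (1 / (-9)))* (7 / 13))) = 2.96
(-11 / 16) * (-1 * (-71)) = -781 / 16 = -48.81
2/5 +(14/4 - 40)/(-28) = 477/280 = 1.70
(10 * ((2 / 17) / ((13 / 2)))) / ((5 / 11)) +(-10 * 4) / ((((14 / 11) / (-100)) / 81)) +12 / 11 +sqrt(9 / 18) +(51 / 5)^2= sqrt(2) / 2 +108345944717 / 425425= 254677.66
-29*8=-232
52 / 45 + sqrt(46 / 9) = 52 / 45 + sqrt(46) / 3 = 3.42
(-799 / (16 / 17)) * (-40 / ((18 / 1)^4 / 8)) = 67915 / 26244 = 2.59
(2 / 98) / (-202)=-1 / 9898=-0.00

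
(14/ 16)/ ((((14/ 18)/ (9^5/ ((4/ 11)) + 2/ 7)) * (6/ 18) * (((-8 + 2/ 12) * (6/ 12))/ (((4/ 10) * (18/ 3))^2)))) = -6629206698/ 8225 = -805982.58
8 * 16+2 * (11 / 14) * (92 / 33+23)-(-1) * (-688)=-10909 / 21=-519.48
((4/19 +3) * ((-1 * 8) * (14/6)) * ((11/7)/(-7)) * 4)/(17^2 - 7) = 10736/56259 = 0.19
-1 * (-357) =357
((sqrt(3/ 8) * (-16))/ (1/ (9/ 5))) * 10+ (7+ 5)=12 - 72 * sqrt(6)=-164.36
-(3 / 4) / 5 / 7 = -3 / 140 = -0.02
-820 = -820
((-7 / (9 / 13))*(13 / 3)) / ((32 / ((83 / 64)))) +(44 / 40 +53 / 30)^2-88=-112745669 / 1382400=-81.56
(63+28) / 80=91 / 80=1.14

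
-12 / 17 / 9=-4 / 51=-0.08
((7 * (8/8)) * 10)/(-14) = -5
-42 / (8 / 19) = -399 / 4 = -99.75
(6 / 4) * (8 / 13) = 12 / 13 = 0.92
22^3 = 10648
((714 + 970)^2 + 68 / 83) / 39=235376116 / 3237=72714.28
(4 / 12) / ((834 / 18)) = 1 / 139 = 0.01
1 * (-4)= -4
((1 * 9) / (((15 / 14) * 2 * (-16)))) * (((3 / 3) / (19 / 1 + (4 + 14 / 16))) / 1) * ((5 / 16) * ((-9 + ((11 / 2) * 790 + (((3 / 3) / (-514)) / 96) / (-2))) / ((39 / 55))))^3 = -2281324076325778441085690313915625 / 29736436308929230701330432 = -76718139.75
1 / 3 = 0.33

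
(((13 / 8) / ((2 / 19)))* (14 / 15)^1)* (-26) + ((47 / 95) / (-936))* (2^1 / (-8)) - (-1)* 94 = -99809689 / 355680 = -280.62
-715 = -715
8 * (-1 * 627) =-5016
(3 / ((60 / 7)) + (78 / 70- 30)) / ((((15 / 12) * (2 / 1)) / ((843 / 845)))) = -673557 / 59150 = -11.39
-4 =-4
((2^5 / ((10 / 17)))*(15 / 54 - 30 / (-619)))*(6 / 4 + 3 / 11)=642668 / 20427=31.46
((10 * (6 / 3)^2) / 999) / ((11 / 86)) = 3440 / 10989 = 0.31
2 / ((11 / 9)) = 18 / 11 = 1.64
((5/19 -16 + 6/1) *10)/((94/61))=-56425/893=-63.19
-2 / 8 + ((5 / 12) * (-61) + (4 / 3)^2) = -215 / 9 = -23.89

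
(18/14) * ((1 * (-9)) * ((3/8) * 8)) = -243/7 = -34.71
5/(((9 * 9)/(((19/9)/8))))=95/5832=0.02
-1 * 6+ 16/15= -74/15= -4.93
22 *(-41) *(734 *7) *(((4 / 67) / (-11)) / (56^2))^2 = -15047 / 1083967808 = -0.00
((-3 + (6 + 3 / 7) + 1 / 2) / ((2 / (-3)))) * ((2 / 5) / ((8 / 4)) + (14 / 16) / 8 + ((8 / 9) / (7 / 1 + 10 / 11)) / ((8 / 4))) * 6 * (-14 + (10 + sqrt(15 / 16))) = 1007567 / 19488 - 1007567 * sqrt(15) / 311808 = 39.19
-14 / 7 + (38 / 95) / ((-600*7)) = -21001 / 10500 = -2.00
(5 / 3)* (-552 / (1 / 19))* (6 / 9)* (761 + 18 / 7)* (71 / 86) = -6633572600 / 903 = -7346149.06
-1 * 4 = -4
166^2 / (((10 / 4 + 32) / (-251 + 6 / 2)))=-13667776 / 69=-198083.71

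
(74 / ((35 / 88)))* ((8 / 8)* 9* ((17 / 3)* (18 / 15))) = 11386.70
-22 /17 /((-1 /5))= 110 /17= 6.47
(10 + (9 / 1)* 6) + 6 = 70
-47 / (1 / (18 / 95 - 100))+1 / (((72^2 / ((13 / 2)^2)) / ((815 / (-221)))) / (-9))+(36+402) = 5129.37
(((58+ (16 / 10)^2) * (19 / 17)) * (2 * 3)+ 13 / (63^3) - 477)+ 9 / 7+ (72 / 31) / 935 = -69.60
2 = 2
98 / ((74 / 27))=1323 / 37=35.76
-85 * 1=-85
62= 62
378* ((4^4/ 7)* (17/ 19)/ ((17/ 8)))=110592/ 19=5820.63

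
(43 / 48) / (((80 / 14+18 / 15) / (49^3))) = 15242.92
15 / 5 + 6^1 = 9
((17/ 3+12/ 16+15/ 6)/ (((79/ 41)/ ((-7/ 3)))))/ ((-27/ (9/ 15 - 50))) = -7585123/ 383940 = -19.76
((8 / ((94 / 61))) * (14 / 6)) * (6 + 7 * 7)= 93940 / 141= 666.24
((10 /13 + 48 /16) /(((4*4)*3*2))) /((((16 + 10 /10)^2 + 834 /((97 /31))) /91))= 33271 /5173152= 0.01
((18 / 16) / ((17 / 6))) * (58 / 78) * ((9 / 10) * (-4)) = -2349 / 2210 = -1.06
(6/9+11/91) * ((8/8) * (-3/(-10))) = 43/182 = 0.24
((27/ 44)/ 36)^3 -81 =-441593829/ 5451776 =-81.00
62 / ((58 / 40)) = 1240 / 29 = 42.76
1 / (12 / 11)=11 / 12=0.92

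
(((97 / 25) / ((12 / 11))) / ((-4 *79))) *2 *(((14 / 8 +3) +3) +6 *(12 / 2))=-7469 / 7584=-0.98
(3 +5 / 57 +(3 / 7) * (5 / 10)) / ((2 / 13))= 34255 / 1596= 21.46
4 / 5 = 0.80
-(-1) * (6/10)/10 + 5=253/50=5.06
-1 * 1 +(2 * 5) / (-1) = -11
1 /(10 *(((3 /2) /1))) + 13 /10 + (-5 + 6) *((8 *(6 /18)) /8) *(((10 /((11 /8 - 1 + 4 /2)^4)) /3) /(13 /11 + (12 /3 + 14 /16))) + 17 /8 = 87456773101 /25005993480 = 3.50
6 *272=1632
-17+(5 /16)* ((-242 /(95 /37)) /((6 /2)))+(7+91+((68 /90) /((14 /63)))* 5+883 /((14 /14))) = 442859 /456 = 971.18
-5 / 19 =-0.26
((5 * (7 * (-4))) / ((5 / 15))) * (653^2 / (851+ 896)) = -179091780 / 1747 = -102513.90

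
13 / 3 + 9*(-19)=-500 / 3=-166.67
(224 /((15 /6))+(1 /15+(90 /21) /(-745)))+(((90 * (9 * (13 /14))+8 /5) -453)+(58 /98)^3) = 102709430084 /262945515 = 390.61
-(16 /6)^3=-512 /27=-18.96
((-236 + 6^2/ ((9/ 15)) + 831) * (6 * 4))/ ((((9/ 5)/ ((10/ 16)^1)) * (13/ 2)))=32750/ 39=839.74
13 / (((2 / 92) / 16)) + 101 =9669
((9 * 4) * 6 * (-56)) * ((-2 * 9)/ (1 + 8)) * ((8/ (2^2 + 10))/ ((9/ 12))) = 18432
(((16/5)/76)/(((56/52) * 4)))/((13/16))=8/665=0.01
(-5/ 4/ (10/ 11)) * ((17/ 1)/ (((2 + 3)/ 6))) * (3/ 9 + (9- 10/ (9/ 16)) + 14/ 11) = 1207/ 6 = 201.17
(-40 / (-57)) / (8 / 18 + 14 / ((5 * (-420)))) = 6000 / 3743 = 1.60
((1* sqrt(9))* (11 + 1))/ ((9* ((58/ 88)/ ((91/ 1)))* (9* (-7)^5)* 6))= -1144/ 1879983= -0.00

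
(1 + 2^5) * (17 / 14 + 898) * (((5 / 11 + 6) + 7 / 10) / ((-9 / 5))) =-9907543 / 84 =-117946.94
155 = 155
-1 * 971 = -971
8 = 8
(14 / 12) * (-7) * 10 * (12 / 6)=-490 / 3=-163.33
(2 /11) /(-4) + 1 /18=1 /99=0.01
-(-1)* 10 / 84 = 5 / 42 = 0.12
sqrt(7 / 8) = sqrt(14) / 4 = 0.94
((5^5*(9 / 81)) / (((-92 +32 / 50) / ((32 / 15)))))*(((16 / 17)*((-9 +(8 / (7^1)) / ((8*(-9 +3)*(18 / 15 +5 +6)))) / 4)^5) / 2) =101952767934237702367859375 / 462875723071950585696768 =220.26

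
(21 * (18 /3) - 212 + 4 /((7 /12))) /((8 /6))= -831 /14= -59.36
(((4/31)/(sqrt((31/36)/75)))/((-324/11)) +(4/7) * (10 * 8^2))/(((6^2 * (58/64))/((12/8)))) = 10240/609 -440 * sqrt(93)/2257389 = 16.81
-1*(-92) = 92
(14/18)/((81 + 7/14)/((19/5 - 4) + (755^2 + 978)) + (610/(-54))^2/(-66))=-106840333908/265568070895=-0.40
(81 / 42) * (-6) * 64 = -5184 / 7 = -740.57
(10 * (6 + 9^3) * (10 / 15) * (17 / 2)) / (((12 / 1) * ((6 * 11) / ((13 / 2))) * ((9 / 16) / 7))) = 3790150 / 891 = 4253.82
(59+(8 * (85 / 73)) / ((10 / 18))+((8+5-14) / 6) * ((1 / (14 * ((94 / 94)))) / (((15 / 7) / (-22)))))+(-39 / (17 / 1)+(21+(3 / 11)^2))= 1279411471 / 13514490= 94.67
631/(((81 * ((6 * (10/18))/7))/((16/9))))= 29.08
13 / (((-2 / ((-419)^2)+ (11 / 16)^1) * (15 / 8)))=292133504 / 28967085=10.09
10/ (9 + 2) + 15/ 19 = 355/ 209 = 1.70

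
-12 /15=-4 /5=-0.80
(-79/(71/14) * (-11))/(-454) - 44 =-715231/16117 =-44.38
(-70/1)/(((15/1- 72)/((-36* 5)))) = -4200/19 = -221.05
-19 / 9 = -2.11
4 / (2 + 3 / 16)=64 / 35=1.83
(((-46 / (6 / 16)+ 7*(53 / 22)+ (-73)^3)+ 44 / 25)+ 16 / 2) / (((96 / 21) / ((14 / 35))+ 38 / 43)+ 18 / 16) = -773011971284 / 26694525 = -28957.70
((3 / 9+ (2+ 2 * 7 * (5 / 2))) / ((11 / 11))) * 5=560 / 3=186.67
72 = 72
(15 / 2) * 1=15 / 2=7.50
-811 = -811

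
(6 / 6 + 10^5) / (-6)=-100001 / 6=-16666.83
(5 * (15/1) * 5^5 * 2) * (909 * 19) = 8095781250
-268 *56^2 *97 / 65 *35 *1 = -570664192 / 13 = -43897245.54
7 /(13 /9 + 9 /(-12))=252 /25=10.08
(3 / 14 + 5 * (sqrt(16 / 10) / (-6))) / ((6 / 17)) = 17 / 28- 17 * sqrt(10) / 18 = -2.38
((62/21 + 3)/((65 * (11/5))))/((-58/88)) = -0.06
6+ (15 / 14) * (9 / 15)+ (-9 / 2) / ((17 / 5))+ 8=13.32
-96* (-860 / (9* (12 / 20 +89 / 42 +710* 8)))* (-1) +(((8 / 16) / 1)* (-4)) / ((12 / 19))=-34232449 / 7160226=-4.78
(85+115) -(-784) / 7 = 312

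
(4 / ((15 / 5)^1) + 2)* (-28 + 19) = -30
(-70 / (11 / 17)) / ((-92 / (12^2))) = 42840 / 253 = 169.33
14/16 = 7/8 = 0.88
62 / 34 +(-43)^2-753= 18663 / 17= 1097.82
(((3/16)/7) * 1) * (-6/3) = -3/56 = -0.05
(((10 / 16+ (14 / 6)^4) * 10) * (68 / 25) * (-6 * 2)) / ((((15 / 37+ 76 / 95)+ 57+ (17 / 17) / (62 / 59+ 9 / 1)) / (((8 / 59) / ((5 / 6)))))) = -468197770304 / 16982280045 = -27.57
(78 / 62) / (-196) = -39 / 6076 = -0.01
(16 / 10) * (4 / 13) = 32 / 65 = 0.49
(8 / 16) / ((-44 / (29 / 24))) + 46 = 97123 / 2112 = 45.99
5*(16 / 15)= 16 / 3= 5.33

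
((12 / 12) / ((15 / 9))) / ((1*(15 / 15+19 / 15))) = 9 / 34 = 0.26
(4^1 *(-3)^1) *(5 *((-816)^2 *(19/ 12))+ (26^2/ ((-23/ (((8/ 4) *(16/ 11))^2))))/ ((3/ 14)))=-176003574016/ 2783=-63242390.95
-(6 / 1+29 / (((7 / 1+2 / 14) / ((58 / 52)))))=-13687 / 1300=-10.53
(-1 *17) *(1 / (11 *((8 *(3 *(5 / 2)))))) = -17 / 660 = -0.03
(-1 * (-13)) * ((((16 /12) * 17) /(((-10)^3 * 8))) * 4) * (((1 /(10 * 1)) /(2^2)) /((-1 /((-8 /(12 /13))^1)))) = -2873 /90000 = -0.03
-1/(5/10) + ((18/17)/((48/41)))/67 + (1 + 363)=3298667/9112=362.01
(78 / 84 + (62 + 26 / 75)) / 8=66439 / 8400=7.91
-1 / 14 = -0.07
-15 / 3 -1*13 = -18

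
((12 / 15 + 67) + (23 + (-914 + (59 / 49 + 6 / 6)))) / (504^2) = -8381 / 2593080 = -0.00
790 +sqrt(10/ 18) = sqrt(5)/ 3 +790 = 790.75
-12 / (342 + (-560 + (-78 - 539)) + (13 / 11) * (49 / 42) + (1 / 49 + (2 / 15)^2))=2910600 / 202185563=0.01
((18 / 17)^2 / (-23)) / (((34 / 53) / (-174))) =1493964 / 112999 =13.22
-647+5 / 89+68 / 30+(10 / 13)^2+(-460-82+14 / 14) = -267373051 / 225615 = -1185.09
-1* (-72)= 72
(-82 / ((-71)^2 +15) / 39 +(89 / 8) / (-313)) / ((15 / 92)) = -25522387 / 115722360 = -0.22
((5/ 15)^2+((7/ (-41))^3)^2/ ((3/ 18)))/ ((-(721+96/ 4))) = -4756457287/ 31849448935905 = -0.00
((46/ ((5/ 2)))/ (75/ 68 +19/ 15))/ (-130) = -9384/ 157105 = -0.06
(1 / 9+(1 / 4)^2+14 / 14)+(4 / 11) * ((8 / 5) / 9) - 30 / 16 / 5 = 2279 / 2640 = 0.86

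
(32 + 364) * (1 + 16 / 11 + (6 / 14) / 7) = 48816 / 49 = 996.24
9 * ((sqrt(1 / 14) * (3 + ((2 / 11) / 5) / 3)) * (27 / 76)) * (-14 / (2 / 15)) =-120771 * sqrt(14) / 1672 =-270.27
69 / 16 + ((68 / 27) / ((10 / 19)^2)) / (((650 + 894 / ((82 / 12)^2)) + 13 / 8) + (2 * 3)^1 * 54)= 624385792291 / 144478911600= 4.32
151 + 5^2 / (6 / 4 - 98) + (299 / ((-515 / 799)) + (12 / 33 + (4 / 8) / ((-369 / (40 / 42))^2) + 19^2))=48.22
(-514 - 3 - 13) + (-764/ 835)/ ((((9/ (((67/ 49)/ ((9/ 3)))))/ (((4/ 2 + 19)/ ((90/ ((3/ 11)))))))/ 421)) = -4611082324/ 8679825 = -531.24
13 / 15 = 0.87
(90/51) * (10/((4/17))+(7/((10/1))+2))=1356/17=79.76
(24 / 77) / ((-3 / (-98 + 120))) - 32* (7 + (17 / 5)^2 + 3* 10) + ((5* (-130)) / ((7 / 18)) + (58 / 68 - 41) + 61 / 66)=-3266.86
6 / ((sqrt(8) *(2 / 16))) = 12 *sqrt(2) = 16.97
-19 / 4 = -4.75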